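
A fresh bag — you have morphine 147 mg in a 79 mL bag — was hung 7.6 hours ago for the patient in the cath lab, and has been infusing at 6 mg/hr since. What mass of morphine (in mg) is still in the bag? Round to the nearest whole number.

101 mg

Concentration = 147 mg ÷ 79 mL = 1.860759 mg/mL
Rate = 6 mg/hr ÷ 1.860759 mg/mL = 3.22449 mL/hr
Volume infused = 3.22449 mL/hr × 7.6 hr = 24.50612 mL
Volume remaining = 79 − 24.50612 = 54.49388 mL
Drug remaining = 54.49388 mL × 1.860759 mg/mL = 101.4 mg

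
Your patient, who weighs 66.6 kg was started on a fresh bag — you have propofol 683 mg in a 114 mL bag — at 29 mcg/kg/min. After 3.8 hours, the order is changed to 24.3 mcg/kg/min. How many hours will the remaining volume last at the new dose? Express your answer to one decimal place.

Initial rate:
Dose = 29 mcg/kg/min × 66.6 kg = 1931.4 mcg/min
1931.4 mcg/min × 60 min/hr = 115884 mcg/hr
Concentration = 683 mg ÷ 114 mL = 5.991228 mg/mL = 5991.228 mcg/mL
Rate = 115884 mcg/hr ÷ 5991.228 mcg/mL = 19.34228 mL/hr
Volume infused so far = 19.34228 mL/hr × 3.8 hr = 73.50066 mL
Volume remaining = 114 − 73.50066 = 40.49934 mL
New rate:
Dose = 24.3 mcg/kg/min × 66.6 kg = 1618.38 mcg/min
1618.38 mcg/min × 60 min/hr = 97102.8 mcg/hr
Rate = 97102.8 mcg/hr ÷ 5991.228 mcg/mL = 16.2075 mL/hr
Time remaining = 40.49934 mL ÷ 16.2075 mL/hr = 2.498803 hr

2.5 hours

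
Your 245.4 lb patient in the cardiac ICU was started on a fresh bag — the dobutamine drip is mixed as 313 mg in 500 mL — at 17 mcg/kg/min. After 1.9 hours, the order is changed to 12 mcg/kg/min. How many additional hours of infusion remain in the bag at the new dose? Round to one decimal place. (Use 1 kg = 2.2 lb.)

Initial rate:
Weight = 245.4 lb ÷ 2.2 lb/kg = 111.5455 kg
Dose = 17 mcg/kg/min × 111.5455 kg = 1896.273 mcg/min
1896.273 mcg/min × 60 min/hr = 113776.4 mcg/hr
Concentration = 313 mg ÷ 500 mL = 0.626 mg/mL = 626 mcg/mL
Rate = 113776.4 mcg/hr ÷ 626 mcg/mL = 181.7514 mL/hr
Volume infused so far = 181.7514 mL/hr × 1.9 hr = 345.3276 mL
Volume remaining = 500 − 345.3276 = 154.6724 mL
New rate:
Dose = 12 mcg/kg/min × 111.5455 kg = 1338.545 mcg/min
1338.545 mcg/min × 60 min/hr = 80312.73 mcg/hr
Rate = 80312.73 mcg/hr ÷ 626 mcg/mL = 128.2951 mL/hr
Time remaining = 154.6724 mL ÷ 128.2951 mL/hr = 1.205599 hr

1.2 hours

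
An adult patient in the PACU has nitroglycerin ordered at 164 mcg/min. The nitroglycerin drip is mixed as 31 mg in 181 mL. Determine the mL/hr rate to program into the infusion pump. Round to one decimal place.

164 mcg/min × 60 min/hr = 9840 mcg/hr
Concentration = 31 mg ÷ 181 mL = 0.1712707 mg/mL = 171.2707 mcg/mL
Rate = 9840 mcg/hr ÷ 171.2707 mcg/mL = 57.4529 mL/hr

57.5 mL/hr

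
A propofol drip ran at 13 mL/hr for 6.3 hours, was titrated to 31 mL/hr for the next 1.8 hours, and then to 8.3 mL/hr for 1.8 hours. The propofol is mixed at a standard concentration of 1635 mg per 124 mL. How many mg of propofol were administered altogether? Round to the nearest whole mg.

Concentration = 1635 mg ÷ 124 mL = 13.18548 mg/mL
Stage 1: 13 mL/hr × 6.3 hr = 81.9 mL → 81.9 mL × 13.18548 mg/mL = 1079.891 mg
Stage 2: 31 mL/hr × 1.8 hr = 55.8 mL → 55.8 mL × 13.18548 mg/mL = 735.75 mg
Stage 3: 8.3 mL/hr × 1.8 hr = 14.94 mL → 14.94 mL × 13.18548 mg/mL = 196.9911 mg
Total = 1079.891 + 735.75 + 196.9911 = 2012.632 mg

2013 mg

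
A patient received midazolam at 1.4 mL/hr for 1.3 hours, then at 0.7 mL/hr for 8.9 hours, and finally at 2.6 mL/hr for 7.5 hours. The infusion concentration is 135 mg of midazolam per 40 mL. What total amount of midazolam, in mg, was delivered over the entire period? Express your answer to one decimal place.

Concentration = 135 mg ÷ 40 mL = 3.375 mg/mL
Stage 1: 1.4 mL/hr × 1.3 hr = 1.82 mL → 1.82 mL × 3.375 mg/mL = 6.1425 mg
Stage 2: 0.7 mL/hr × 8.9 hr = 6.23 mL → 6.23 mL × 3.375 mg/mL = 21.02625 mg
Stage 3: 2.6 mL/hr × 7.5 hr = 19.5 mL → 19.5 mL × 3.375 mg/mL = 65.8125 mg
Total = 6.1425 + 21.02625 + 65.8125 = 92.98125 mg

93.0 mg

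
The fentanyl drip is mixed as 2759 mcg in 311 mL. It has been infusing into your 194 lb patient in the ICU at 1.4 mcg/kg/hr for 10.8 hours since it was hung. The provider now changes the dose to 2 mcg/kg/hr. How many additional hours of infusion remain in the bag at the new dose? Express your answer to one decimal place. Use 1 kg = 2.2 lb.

Initial rate:
Weight = 194 lb ÷ 2.2 lb/kg = 88.18182 kg
Dose = 1.4 mcg/kg/hr × 88.18182 kg = 123.4545 mcg/hr
Concentration = 2759 mcg ÷ 311 mL = 8.871383 mcg/mL
Rate = 123.4545 mcg/hr ÷ 8.871383 mcg/mL = 13.91604 mL/hr
Volume infused so far = 13.91604 mL/hr × 10.8 hr = 150.2933 mL
Volume remaining = 311 − 150.2933 = 160.7067 mL
New rate:
Dose = 2 mcg/kg/hr × 88.18182 kg = 176.3636 mcg/hr
Rate = 176.3636 mcg/hr ÷ 8.871383 mcg/mL = 19.88006 mL/hr
Time remaining = 160.7067 mL ÷ 19.88006 mL/hr = 8.083814 hr

8.1 hours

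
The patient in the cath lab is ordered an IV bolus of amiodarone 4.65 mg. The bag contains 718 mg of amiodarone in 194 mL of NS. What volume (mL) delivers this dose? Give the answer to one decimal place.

Concentration = 718 mg ÷ 194 mL = 3.701031 mg/mL
Volume = 4.65 mg ÷ 3.701031 mg/mL = 1.256407 mL

1.3 mL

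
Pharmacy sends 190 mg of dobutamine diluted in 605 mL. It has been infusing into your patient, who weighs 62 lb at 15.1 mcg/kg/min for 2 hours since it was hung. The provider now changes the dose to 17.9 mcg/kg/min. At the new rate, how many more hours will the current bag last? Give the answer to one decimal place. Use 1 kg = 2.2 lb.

4.6 hours

Initial rate:
Weight = 62 lb ÷ 2.2 lb/kg = 28.18182 kg
Dose = 15.1 mcg/kg/min × 28.18182 kg = 425.5455 mcg/min
425.5455 mcg/min × 60 min/hr = 25532.73 mcg/hr
Concentration = 190 mg ÷ 605 mL = 0.3140496 mg/mL = 314.0496 mcg/mL
Rate = 25532.73 mcg/hr ÷ 314.0496 mcg/mL = 81.30158 mL/hr
Volume infused so far = 81.30158 mL/hr × 2 hr = 162.6032 mL
Volume remaining = 605 − 162.6032 = 442.3968 mL
New rate:
Dose = 17.9 mcg/kg/min × 28.18182 kg = 504.4545 mcg/min
504.4545 mcg/min × 60 min/hr = 30267.27 mcg/hr
Rate = 30267.27 mcg/hr ÷ 314.0496 mcg/mL = 96.37737 mL/hr
Time remaining = 442.3968 mL ÷ 96.37737 mL/hr = 4.590257 hr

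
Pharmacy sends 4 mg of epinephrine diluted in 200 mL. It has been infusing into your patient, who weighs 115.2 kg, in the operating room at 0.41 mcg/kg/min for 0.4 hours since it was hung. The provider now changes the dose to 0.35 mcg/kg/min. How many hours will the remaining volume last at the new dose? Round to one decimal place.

Initial rate:
Dose = 0.41 mcg/kg/min × 115.2 kg = 47.232 mcg/min
47.232 mcg/min × 60 min/hr = 2833.92 mcg/hr
Concentration = 4 mg ÷ 200 mL = 0.02 mg/mL = 20 mcg/mL
Rate = 2833.92 mcg/hr ÷ 20 mcg/mL = 141.696 mL/hr
Volume infused so far = 141.696 mL/hr × 0.4 hr = 56.6784 mL
Volume remaining = 200 − 56.6784 = 143.3216 mL
New rate:
Dose = 0.35 mcg/kg/min × 115.2 kg = 40.32 mcg/min
40.32 mcg/min × 60 min/hr = 2419.2 mcg/hr
Rate = 2419.2 mcg/hr ÷ 20 mcg/mL = 120.96 mL/hr
Time remaining = 143.3216 mL ÷ 120.96 mL/hr = 1.184868 hr

1.2 hours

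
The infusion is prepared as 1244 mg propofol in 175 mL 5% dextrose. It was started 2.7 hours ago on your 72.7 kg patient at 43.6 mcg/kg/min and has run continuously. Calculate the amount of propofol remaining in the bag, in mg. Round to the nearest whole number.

Dose = 43.6 mcg/kg/min × 72.7 kg = 3169.72 mcg/min
3169.72 mcg/min × 60 min/hr = 190183.2 mcg/hr
Concentration = 1244 mg ÷ 175 mL = 7.108571 mg/mL = 7108.571 mcg/mL
Rate = 190183.2 mcg/hr ÷ 7108.571 mcg/mL = 26.75407 mL/hr
Volume infused = 26.75407 mL/hr × 2.7 hr = 72.23598 mL
Volume remaining = 175 − 72.23598 = 102.764 mL
Drug remaining = 102.764 mL × 7108.571 mcg/mL = 730505.4 mcg = 730.5054 mg

731 mg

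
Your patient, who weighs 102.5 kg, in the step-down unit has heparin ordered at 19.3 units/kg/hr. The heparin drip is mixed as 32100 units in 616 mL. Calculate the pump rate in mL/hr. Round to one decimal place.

Dose = 19.3 units/kg/hr × 102.5 kg = 1978.25 units/hr
Concentration = 32100 units ÷ 616 mL = 52.11039 units/mL
Rate = 1978.25 units/hr ÷ 52.11039 units/mL = 37.96268 mL/hr

38.0 mL/hr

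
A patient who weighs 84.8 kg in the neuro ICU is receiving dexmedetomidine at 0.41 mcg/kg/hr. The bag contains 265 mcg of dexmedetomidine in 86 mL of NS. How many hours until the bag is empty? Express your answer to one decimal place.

7.6 hours

Dose = 0.41 mcg/kg/hr × 84.8 kg = 34.768 mcg/hr
Concentration = 265 mcg ÷ 86 mL = 3.081395 mcg/mL
Rate = 34.768 mcg/hr ÷ 3.081395 mcg/mL = 11.2832 mL/hr
Duration = 86 mL ÷ 11.2832 mL/hr = 7.621951 hr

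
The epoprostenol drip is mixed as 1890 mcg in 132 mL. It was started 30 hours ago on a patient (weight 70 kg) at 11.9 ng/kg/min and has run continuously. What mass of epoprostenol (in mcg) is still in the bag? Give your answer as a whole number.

391 mcg

Dose = 11.9 ng/kg/min × 70 kg = 833 ng/min
833 ng/min × 60 min/hr = 49980 ng/hr
Concentration = 1890 mcg ÷ 132 mL = 14.31818 mcg/mL = 14318.18 ng/mL
Rate = 49980 ng/hr ÷ 14318.18 ng/mL = 3.490667 mL/hr
Volume infused = 3.490667 mL/hr × 30 hr = 104.72 mL
Volume remaining = 132 − 104.72 = 27.28 mL
Drug remaining = 27.28 mL × 14318.18 ng/mL = 390600 ng = 390.6 mcg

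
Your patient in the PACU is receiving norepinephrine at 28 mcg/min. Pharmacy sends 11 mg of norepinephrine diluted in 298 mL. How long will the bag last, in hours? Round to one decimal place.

28 mcg/min × 60 min/hr = 1680 mcg/hr
Concentration = 11 mg ÷ 298 mL = 0.03691275 mg/mL = 36.91275 mcg/mL
Rate = 1680 mcg/hr ÷ 36.91275 mcg/mL = 45.51273 mL/hr
Duration = 298 mL ÷ 45.51273 mL/hr = 6.547619 hr

6.5 hours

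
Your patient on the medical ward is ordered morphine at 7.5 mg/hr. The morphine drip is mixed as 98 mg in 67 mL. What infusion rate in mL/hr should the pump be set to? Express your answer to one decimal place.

Concentration = 98 mg ÷ 67 mL = 1.462687 mg/mL
Rate = 7.5 mg/hr ÷ 1.462687 mg/mL = 5.127551 mL/hr

5.1 mL/hr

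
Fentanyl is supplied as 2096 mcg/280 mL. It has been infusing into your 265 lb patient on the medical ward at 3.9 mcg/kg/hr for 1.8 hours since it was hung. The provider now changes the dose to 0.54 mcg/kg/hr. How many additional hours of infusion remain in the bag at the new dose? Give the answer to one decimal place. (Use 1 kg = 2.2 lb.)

Initial rate:
Weight = 265 lb ÷ 2.2 lb/kg = 120.4545 kg
Dose = 3.9 mcg/kg/hr × 120.4545 kg = 469.7727 mcg/hr
Concentration = 2096 mcg ÷ 280 mL = 7.485714 mcg/mL
Rate = 469.7727 mcg/hr ÷ 7.485714 mcg/mL = 62.7559 mL/hr
Volume infused so far = 62.7559 mL/hr × 1.8 hr = 112.9606 mL
Volume remaining = 280 − 112.9606 = 167.0394 mL
New rate:
Dose = 0.54 mcg/kg/hr × 120.4545 kg = 65.04545 mcg/hr
Rate = 65.04545 mcg/hr ÷ 7.485714 mcg/mL = 8.689278 mL/hr
Time remaining = 167.0394 mL ÷ 8.689278 mL/hr = 19.22362 hr

19.2 hours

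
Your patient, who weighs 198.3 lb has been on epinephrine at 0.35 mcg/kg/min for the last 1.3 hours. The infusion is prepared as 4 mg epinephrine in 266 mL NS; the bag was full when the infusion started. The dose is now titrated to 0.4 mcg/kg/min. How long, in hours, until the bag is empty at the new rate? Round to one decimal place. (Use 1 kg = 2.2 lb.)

0.7 hours

Initial rate:
Weight = 198.3 lb ÷ 2.2 lb/kg = 90.13636 kg
Dose = 0.35 mcg/kg/min × 90.13636 kg = 31.54773 mcg/min
31.54773 mcg/min × 60 min/hr = 1892.864 mcg/hr
Concentration = 4 mg ÷ 266 mL = 0.01503759 mg/mL = 15.03759 mcg/mL
Rate = 1892.864 mcg/hr ÷ 15.03759 mcg/mL = 125.8754 mL/hr
Volume infused so far = 125.8754 mL/hr × 1.3 hr = 163.6381 mL
Volume remaining = 266 − 163.6381 = 102.3619 mL
New rate:
Dose = 0.4 mcg/kg/min × 90.13636 kg = 36.05455 mcg/min
36.05455 mcg/min × 60 min/hr = 2163.273 mcg/hr
Rate = 2163.273 mcg/hr ÷ 15.03759 mcg/mL = 143.8576 mL/hr
Time remaining = 102.3619 mL ÷ 143.8576 mL/hr = 0.7115503 hr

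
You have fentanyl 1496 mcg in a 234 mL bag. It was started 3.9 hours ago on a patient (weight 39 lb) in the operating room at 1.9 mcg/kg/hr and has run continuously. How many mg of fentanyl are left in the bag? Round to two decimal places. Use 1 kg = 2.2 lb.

1.36 mg

Weight = 39 lb ÷ 2.2 lb/kg = 17.72727 kg
Dose = 1.9 mcg/kg/hr × 17.72727 kg = 33.68182 mcg/hr
Concentration = 1496 mcg ÷ 234 mL = 6.393162 mcg/mL
Rate = 33.68182 mcg/hr ÷ 6.393162 mcg/mL = 5.268413 mL/hr
Volume infused = 5.268413 mL/hr × 3.9 hr = 20.54681 mL
Volume remaining = 234 − 20.54681 = 213.4532 mL
Drug remaining = 213.4532 mL × 6.393162 mcg/mL = 1364.641 mcg = 1.364641 mg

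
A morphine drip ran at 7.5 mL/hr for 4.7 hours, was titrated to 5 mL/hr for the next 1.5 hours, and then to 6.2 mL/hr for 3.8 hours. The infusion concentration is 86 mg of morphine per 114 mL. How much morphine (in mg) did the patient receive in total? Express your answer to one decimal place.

50.0 mg

Concentration = 86 mg ÷ 114 mL = 0.754386 mg/mL
Stage 1: 7.5 mL/hr × 4.7 hr = 35.25 mL → 35.25 mL × 0.754386 mg/mL = 26.59211 mg
Stage 2: 5 mL/hr × 1.5 hr = 7.5 mL → 7.5 mL × 0.754386 mg/mL = 5.657895 mg
Stage 3: 6.2 mL/hr × 3.8 hr = 23.56 mL → 23.56 mL × 0.754386 mg/mL = 17.77333 mg
Total = 26.59211 + 5.657895 + 17.77333 = 50.02333 mg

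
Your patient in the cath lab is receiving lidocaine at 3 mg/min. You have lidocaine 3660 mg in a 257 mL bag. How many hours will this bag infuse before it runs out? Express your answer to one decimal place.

20.3 hours

3 mg/min × 60 min/hr = 180 mg/hr
Concentration = 3660 mg ÷ 257 mL = 14.24125 mg/mL
Rate = 180 mg/hr ÷ 14.24125 mg/mL = 12.63934 mL/hr
Duration = 257 mL ÷ 12.63934 mL/hr = 20.33333 hr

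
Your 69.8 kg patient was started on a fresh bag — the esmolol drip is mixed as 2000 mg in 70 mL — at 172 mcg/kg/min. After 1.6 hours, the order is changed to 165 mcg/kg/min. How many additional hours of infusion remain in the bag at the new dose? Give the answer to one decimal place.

1.2 hours

Initial rate:
Dose = 172 mcg/kg/min × 69.8 kg = 12005.6 mcg/min
12005.6 mcg/min × 60 min/hr = 720336 mcg/hr
Concentration = 2000 mg ÷ 70 mL = 28.57143 mg/mL = 28571.43 mcg/mL
Rate = 720336 mcg/hr ÷ 28571.43 mcg/mL = 25.21176 mL/hr
Volume infused so far = 25.21176 mL/hr × 1.6 hr = 40.33882 mL
Volume remaining = 70 − 40.33882 = 29.66118 mL
New rate:
Dose = 165 mcg/kg/min × 69.8 kg = 11517 mcg/min
11517 mcg/min × 60 min/hr = 691020 mcg/hr
Rate = 691020 mcg/hr ÷ 28571.43 mcg/mL = 24.1857 mL/hr
Time remaining = 29.66118 mL ÷ 24.1857 mL/hr = 1.226393 hr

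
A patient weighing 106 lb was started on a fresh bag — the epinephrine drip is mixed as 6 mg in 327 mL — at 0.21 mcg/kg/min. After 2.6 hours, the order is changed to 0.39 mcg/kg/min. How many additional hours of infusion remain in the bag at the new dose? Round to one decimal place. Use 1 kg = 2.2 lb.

Initial rate:
Weight = 106 lb ÷ 2.2 lb/kg = 48.18182 kg
Dose = 0.21 mcg/kg/min × 48.18182 kg = 10.11818 mcg/min
10.11818 mcg/min × 60 min/hr = 607.0909 mcg/hr
Concentration = 6 mg ÷ 327 mL = 0.01834862 mg/mL = 18.34862 mcg/mL
Rate = 607.0909 mcg/hr ÷ 18.34862 mcg/mL = 33.08645 mL/hr
Volume infused so far = 33.08645 mL/hr × 2.6 hr = 86.02478 mL
Volume remaining = 327 − 86.02478 = 240.9752 mL
New rate:
Dose = 0.39 mcg/kg/min × 48.18182 kg = 18.79091 mcg/min
18.79091 mcg/min × 60 min/hr = 1127.455 mcg/hr
Rate = 1127.455 mcg/hr ÷ 18.34862 mcg/mL = 61.44627 mL/hr
Time remaining = 240.9752 mL ÷ 61.44627 mL/hr = 3.921722 hr

3.9 hours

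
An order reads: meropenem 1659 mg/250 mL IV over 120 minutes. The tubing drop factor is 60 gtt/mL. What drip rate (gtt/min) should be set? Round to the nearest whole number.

250 mL ÷ (120 min) = 2.083333 mL/min
2.083333 mL/min × 60 gtt/mL = 125 gtt/min

125 gtt/min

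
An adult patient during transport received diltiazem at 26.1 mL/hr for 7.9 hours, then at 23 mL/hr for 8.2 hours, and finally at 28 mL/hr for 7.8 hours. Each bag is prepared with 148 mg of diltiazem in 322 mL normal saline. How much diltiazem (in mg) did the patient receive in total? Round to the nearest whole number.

Concentration = 148 mg ÷ 322 mL = 0.4596273 mg/mL
Stage 1: 26.1 mL/hr × 7.9 hr = 206.19 mL → 206.19 mL × 0.4596273 mg/mL = 94.77056 mg
Stage 2: 23 mL/hr × 8.2 hr = 188.6 mL → 188.6 mL × 0.4596273 mg/mL = 86.68571 mg
Stage 3: 28 mL/hr × 7.8 hr = 218.4 mL → 218.4 mL × 0.4596273 mg/mL = 100.3826 mg
Total = 94.77056 + 86.68571 + 100.3826 = 281.8389 mg

282 mg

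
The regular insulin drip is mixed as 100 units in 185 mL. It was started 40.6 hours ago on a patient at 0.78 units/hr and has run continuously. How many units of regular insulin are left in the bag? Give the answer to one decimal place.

68.3 units

Concentration = 100 units ÷ 185 mL = 0.5405405 units/mL
Rate = 0.78 units/hr ÷ 0.5405405 units/mL = 1.443 mL/hr
Volume infused = 1.443 mL/hr × 40.6 hr = 58.5858 mL
Volume remaining = 185 − 58.5858 = 126.4142 mL
Drug remaining = 126.4142 mL × 0.5405405 units/mL = 68.332 units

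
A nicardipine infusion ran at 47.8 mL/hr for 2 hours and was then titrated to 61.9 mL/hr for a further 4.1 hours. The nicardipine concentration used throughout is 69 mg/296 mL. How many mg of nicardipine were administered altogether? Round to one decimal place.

Concentration = 69 mg ÷ 296 mL = 0.2331081 mg/mL
Stage 1: 47.8 mL/hr × 2 hr = 95.6 mL → 95.6 mL × 0.2331081 mg/mL = 22.28514 mg
Stage 2: 61.9 mL/hr × 4.1 hr = 253.79 mL → 253.79 mL × 0.2331081 mg/mL = 59.16051 mg
Total = 22.28514 + 59.16051 = 81.44564 mg

81.4 mg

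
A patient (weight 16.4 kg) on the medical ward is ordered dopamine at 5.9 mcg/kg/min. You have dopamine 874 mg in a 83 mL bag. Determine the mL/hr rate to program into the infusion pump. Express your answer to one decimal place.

0.6 mL/hr

Dose = 5.9 mcg/kg/min × 16.4 kg = 96.76 mcg/min
96.76 mcg/min × 60 min/hr = 5805.6 mcg/hr
Concentration = 874 mg ÷ 83 mL = 10.53012 mg/mL = 10530.12 mcg/mL
Rate = 5805.6 mcg/hr ÷ 10530.12 mcg/mL = 0.5513327 mL/hr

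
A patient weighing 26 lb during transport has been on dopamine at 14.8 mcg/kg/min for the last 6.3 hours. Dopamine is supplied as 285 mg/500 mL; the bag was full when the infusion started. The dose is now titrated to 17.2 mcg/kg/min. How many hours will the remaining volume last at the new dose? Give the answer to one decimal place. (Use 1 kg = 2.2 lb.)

Initial rate:
Weight = 26 lb ÷ 2.2 lb/kg = 11.81818 kg
Dose = 14.8 mcg/kg/min × 11.81818 kg = 174.9091 mcg/min
174.9091 mcg/min × 60 min/hr = 10494.55 mcg/hr
Concentration = 285 mg ÷ 500 mL = 0.57 mg/mL = 570 mcg/mL
Rate = 10494.55 mcg/hr ÷ 570 mcg/mL = 18.41148 mL/hr
Volume infused so far = 18.41148 mL/hr × 6.3 hr = 115.9923 mL
Volume remaining = 500 − 115.9923 = 384.0077 mL
New rate:
Dose = 17.2 mcg/kg/min × 11.81818 kg = 203.2727 mcg/min
203.2727 mcg/min × 60 min/hr = 12196.36 mcg/hr
Rate = 12196.36 mcg/hr ÷ 570 mcg/mL = 21.39713 mL/hr
Time remaining = 384.0077 mL ÷ 21.39713 mL/hr = 17.94669 hr

17.9 hours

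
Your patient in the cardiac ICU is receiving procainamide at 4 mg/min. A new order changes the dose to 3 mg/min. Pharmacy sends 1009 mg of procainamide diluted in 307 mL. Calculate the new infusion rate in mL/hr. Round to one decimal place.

54.8 mL/hr

3 mg/min × 60 min/hr = 180 mg/hr
Concentration = 1009 mg ÷ 307 mL = 3.286645 mg/mL
Rate = 180 mg/hr ÷ 3.286645 mg/mL = 54.7671 mL/hr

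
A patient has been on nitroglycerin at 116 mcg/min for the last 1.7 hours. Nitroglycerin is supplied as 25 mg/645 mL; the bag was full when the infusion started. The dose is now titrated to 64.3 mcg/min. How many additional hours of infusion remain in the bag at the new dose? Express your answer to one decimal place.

3.4 hours

Initial rate:
116 mcg/min × 60 min/hr = 6960 mcg/hr
Concentration = 25 mg ÷ 645 mL = 0.03875969 mg/mL = 38.75969 mcg/mL
Rate = 6960 mcg/hr ÷ 38.75969 mcg/mL = 179.568 mL/hr
Volume infused so far = 179.568 mL/hr × 1.7 hr = 305.2656 mL
Volume remaining = 645 − 305.2656 = 339.7344 mL
New rate:
64.3 mcg/min × 60 min/hr = 3858 mcg/hr
Rate = 3858 mcg/hr ÷ 38.75969 mcg/mL = 99.5364 mL/hr
Time remaining = 339.7344 mL ÷ 99.5364 mL/hr = 3.413167 hr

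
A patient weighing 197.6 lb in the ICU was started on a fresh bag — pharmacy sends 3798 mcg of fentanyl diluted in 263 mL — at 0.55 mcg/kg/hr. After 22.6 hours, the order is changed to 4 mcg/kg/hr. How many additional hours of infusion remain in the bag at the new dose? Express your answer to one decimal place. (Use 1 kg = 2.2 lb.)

7.5 hours

Initial rate:
Weight = 197.6 lb ÷ 2.2 lb/kg = 89.81818 kg
Dose = 0.55 mcg/kg/hr × 89.81818 kg = 49.4 mcg/hr
Concentration = 3798 mcg ÷ 263 mL = 14.44106 mcg/mL
Rate = 49.4 mcg/hr ÷ 14.44106 mcg/mL = 3.4208 mL/hr
Volume infused so far = 3.4208 mL/hr × 22.6 hr = 77.31009 mL
Volume remaining = 263 − 77.31009 = 185.6899 mL
New rate:
Dose = 4 mcg/kg/hr × 89.81818 kg = 359.2727 mcg/hr
Rate = 359.2727 mcg/hr ÷ 14.44106 mcg/mL = 24.87855 mL/hr
Time remaining = 185.6899 mL ÷ 24.87855 mL/hr = 7.463856 hr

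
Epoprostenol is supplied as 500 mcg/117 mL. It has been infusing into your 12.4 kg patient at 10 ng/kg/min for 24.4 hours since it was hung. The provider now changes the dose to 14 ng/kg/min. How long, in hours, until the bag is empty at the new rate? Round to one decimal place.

30.6 hours

Initial rate:
Dose = 10 ng/kg/min × 12.4 kg = 124 ng/min
124 ng/min × 60 min/hr = 7440 ng/hr
Concentration = 500 mcg ÷ 117 mL = 4.273504 mcg/mL = 4273.504 ng/mL
Rate = 7440 ng/hr ÷ 4273.504 ng/mL = 1.74096 mL/hr
Volume infused so far = 1.74096 mL/hr × 24.4 hr = 42.47942 mL
Volume remaining = 117 − 42.47942 = 74.52058 mL
New rate:
Dose = 14 ng/kg/min × 12.4 kg = 173.6 ng/min
173.6 ng/min × 60 min/hr = 10416 ng/hr
Rate = 10416 ng/hr ÷ 4273.504 ng/mL = 2.437344 mL/hr
Time remaining = 74.52058 mL ÷ 2.437344 mL/hr = 30.5745 hr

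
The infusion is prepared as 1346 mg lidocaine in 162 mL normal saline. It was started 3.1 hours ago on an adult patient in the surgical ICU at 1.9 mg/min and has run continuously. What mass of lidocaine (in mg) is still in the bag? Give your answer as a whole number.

993 mg

1.9 mg/min × 60 min/hr = 114 mg/hr
Concentration = 1346 mg ÷ 162 mL = 8.308642 mg/mL
Rate = 114 mg/hr ÷ 8.308642 mg/mL = 13.72065 mL/hr
Volume infused = 13.72065 mL/hr × 3.1 hr = 42.53403 mL
Volume remaining = 162 − 42.53403 = 119.466 mL
Drug remaining = 119.466 mL × 8.308642 mg/mL = 992.6 mg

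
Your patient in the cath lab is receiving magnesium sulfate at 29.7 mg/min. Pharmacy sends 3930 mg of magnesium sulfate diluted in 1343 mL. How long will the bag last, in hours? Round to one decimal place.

2.2 hours

29.7 mg/min × 60 min/hr = 1782 mg/hr
Concentration = 3930 mg ÷ 1343 mL = 2.926284 mg/mL
Rate = 1782 mg/hr ÷ 2.926284 mg/mL = 608.9634 mL/hr
Duration = 1343 mL ÷ 608.9634 mL/hr = 2.205387 hr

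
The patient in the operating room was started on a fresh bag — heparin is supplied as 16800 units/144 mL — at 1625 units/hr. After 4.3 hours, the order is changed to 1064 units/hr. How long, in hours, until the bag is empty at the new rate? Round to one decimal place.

Initial rate:
Concentration = 16800 units ÷ 144 mL = 116.6667 units/mL
Rate = 1625 units/hr ÷ 116.6667 units/mL = 13.92857 mL/hr
Volume infused so far = 13.92857 mL/hr × 4.3 hr = 59.89286 mL
Volume remaining = 144 − 59.89286 = 84.10714 mL
New rate:
Rate = 1064 units/hr ÷ 116.6667 units/mL = 9.12 mL/hr
Time remaining = 84.10714 mL ÷ 9.12 mL/hr = 9.222274 hr

9.2 hours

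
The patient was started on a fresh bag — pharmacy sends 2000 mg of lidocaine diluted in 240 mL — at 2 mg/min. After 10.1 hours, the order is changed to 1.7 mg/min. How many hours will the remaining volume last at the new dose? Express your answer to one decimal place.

7.7 hours

Initial rate:
2 mg/min × 60 min/hr = 120 mg/hr
Concentration = 2000 mg ÷ 240 mL = 8.333333 mg/mL
Rate = 120 mg/hr ÷ 8.333333 mg/mL = 14.4 mL/hr
Volume infused so far = 14.4 mL/hr × 10.1 hr = 145.44 mL
Volume remaining = 240 − 145.44 = 94.56 mL
New rate:
1.7 mg/min × 60 min/hr = 102 mg/hr
Rate = 102 mg/hr ÷ 8.333333 mg/mL = 12.24 mL/hr
Time remaining = 94.56 mL ÷ 12.24 mL/hr = 7.72549 hr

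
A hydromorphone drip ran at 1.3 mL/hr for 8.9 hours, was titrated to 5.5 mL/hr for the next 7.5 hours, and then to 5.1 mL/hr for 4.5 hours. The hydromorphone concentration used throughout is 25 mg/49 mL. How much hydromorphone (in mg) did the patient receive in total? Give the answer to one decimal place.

38.7 mg

Concentration = 25 mg ÷ 49 mL = 0.5102041 mg/mL
Stage 1: 1.3 mL/hr × 8.9 hr = 11.57 mL → 11.57 mL × 0.5102041 mg/mL = 5.903061 mg
Stage 2: 5.5 mL/hr × 7.5 hr = 41.25 mL → 41.25 mL × 0.5102041 mg/mL = 21.04592 mg
Stage 3: 5.1 mL/hr × 4.5 hr = 22.95 mL → 22.95 mL × 0.5102041 mg/mL = 11.70918 mg
Total = 5.903061 + 21.04592 + 11.70918 = 38.65816 mg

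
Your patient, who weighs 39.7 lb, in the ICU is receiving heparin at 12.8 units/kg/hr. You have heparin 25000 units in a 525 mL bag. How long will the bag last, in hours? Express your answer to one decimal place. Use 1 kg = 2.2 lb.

Weight = 39.7 lb ÷ 2.2 lb/kg = 18.04545 kg
Dose = 12.8 units/kg/hr × 18.04545 kg = 230.9818 units/hr
Concentration = 25000 units ÷ 525 mL = 47.61905 units/mL
Rate = 230.9818 units/hr ÷ 47.61905 units/mL = 4.850618 mL/hr
Duration = 525 mL ÷ 4.850618 mL/hr = 108.2336 hr

108.2 hours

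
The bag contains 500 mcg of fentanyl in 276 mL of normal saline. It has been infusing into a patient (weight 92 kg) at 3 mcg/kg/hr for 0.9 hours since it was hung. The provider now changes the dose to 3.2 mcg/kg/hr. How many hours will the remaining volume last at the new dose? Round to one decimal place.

0.9 hours

Initial rate:
Dose = 3 mcg/kg/hr × 92 kg = 276 mcg/hr
Concentration = 500 mcg ÷ 276 mL = 1.811594 mcg/mL
Rate = 276 mcg/hr ÷ 1.811594 mcg/mL = 152.352 mL/hr
Volume infused so far = 152.352 mL/hr × 0.9 hr = 137.1168 mL
Volume remaining = 276 − 137.1168 = 138.8832 mL
New rate:
Dose = 3.2 mcg/kg/hr × 92 kg = 294.4 mcg/hr
Rate = 294.4 mcg/hr ÷ 1.811594 mcg/mL = 162.5088 mL/hr
Time remaining = 138.8832 mL ÷ 162.5088 mL/hr = 0.8546196 hr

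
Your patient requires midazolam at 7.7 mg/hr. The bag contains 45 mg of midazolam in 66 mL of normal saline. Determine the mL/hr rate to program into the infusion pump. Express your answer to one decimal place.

Concentration = 45 mg ÷ 66 mL = 0.6818182 mg/mL
Rate = 7.7 mg/hr ÷ 0.6818182 mg/mL = 11.29333 mL/hr

11.3 mL/hr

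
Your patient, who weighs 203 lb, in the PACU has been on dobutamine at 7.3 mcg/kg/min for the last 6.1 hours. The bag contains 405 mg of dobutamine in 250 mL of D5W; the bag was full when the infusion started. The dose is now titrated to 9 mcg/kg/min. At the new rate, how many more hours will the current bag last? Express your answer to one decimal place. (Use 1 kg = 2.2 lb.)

Initial rate:
Weight = 203 lb ÷ 2.2 lb/kg = 92.27273 kg
Dose = 7.3 mcg/kg/min × 92.27273 kg = 673.5909 mcg/min
673.5909 mcg/min × 60 min/hr = 40415.45 mcg/hr
Concentration = 405 mg ÷ 250 mL = 1.62 mg/mL = 1620 mcg/mL
Rate = 40415.45 mcg/hr ÷ 1620 mcg/mL = 24.94781 mL/hr
Volume infused so far = 24.94781 mL/hr × 6.1 hr = 152.1816 mL
Volume remaining = 250 − 152.1816 = 97.81835 mL
New rate:
Dose = 9 mcg/kg/min × 92.27273 kg = 830.4545 mcg/min
830.4545 mcg/min × 60 min/hr = 49827.27 mcg/hr
Rate = 49827.27 mcg/hr ÷ 1620 mcg/mL = 30.75758 mL/hr
Time remaining = 97.81835 mL ÷ 30.75758 mL/hr = 3.180301 hr

3.2 hours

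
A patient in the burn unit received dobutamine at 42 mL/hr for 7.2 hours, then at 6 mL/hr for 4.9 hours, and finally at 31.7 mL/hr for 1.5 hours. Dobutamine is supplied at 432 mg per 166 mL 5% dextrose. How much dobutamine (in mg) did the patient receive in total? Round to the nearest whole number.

987 mg

Concentration = 432 mg ÷ 166 mL = 2.60241 mg/mL
Stage 1: 42 mL/hr × 7.2 hr = 302.4 mL → 302.4 mL × 2.60241 mg/mL = 786.9687 mg
Stage 2: 6 mL/hr × 4.9 hr = 29.4 mL → 29.4 mL × 2.60241 mg/mL = 76.51084 mg
Stage 3: 31.7 mL/hr × 1.5 hr = 47.55 mL → 47.55 mL × 2.60241 mg/mL = 123.7446 mg
Total = 786.9687 + 76.51084 + 123.7446 = 987.2241 mg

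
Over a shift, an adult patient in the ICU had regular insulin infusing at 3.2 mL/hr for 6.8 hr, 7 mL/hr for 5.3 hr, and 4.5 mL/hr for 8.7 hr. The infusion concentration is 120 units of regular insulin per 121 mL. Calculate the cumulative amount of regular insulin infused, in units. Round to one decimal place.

97.2 units

Concentration = 120 units ÷ 121 mL = 0.9917355 units/mL
Stage 1: 3.2 mL/hr × 6.8 hr = 21.76 mL → 21.76 mL × 0.9917355 units/mL = 21.58017 units
Stage 2: 7 mL/hr × 5.3 hr = 37.1 mL → 37.1 mL × 0.9917355 units/mL = 36.79339 units
Stage 3: 4.5 mL/hr × 8.7 hr = 39.15 mL → 39.15 mL × 0.9917355 units/mL = 38.82645 units
Total = 21.58017 + 36.79339 + 38.82645 = 97.2 units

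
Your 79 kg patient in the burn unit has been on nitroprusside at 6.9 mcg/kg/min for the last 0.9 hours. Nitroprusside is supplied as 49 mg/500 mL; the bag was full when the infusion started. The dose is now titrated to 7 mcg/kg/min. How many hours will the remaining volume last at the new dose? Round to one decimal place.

Initial rate:
Dose = 6.9 mcg/kg/min × 79 kg = 545.1 mcg/min
545.1 mcg/min × 60 min/hr = 32706 mcg/hr
Concentration = 49 mg ÷ 500 mL = 0.098 mg/mL = 98 mcg/mL
Rate = 32706 mcg/hr ÷ 98 mcg/mL = 333.7347 mL/hr
Volume infused so far = 333.7347 mL/hr × 0.9 hr = 300.3612 mL
Volume remaining = 500 − 300.3612 = 199.6388 mL
New rate:
Dose = 7 mcg/kg/min × 79 kg = 553 mcg/min
553 mcg/min × 60 min/hr = 33180 mcg/hr
Rate = 33180 mcg/hr ÷ 98 mcg/mL = 338.5714 mL/hr
Time remaining = 199.6388 mL ÷ 338.5714 mL/hr = 0.5896504 hr

0.6 hours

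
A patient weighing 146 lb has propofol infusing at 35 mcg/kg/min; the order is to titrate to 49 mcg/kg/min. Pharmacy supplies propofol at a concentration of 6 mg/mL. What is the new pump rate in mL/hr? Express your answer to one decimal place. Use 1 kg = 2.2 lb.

Weight = 146 lb ÷ 2.2 lb/kg = 66.36364 kg
Dose = 49 mcg/kg/min × 66.36364 kg = 3251.818 mcg/min
3251.818 mcg/min × 60 min/hr = 195109.1 mcg/hr
Concentration = 6 mg/mL = 6000 mcg/mL
Rate = 195109.1 mcg/hr ÷ 6000 mcg/mL = 32.51818 mL/hr

32.5 mL/hr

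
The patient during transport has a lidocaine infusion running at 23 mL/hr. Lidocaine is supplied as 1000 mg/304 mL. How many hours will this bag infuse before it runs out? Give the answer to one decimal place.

13.2 hours

Duration = 304 mL ÷ 23 mL/hr = 13.21739 hr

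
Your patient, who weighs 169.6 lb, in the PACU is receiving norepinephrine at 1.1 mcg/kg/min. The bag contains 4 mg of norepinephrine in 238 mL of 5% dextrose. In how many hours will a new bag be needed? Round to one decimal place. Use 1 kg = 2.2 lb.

0.8 hours

Weight = 169.6 lb ÷ 2.2 lb/kg = 77.09091 kg
Dose = 1.1 mcg/kg/min × 77.09091 kg = 84.8 mcg/min
84.8 mcg/min × 60 min/hr = 5088 mcg/hr
Concentration = 4 mg ÷ 238 mL = 0.01680672 mg/mL = 16.80672 mcg/mL
Rate = 5088 mcg/hr ÷ 16.80672 mcg/mL = 302.736 mL/hr
Duration = 238 mL ÷ 302.736 mL/hr = 0.7861635 hr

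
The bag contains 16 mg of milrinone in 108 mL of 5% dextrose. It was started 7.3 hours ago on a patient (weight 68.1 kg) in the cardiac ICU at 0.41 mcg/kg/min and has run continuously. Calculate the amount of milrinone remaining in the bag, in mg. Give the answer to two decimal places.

Dose = 0.41 mcg/kg/min × 68.1 kg = 27.921 mcg/min
27.921 mcg/min × 60 min/hr = 1675.26 mcg/hr
Concentration = 16 mg ÷ 108 mL = 0.1481481 mg/mL = 148.1481 mcg/mL
Rate = 1675.26 mcg/hr ÷ 148.1481 mcg/mL = 11.308 mL/hr
Volume infused = 11.308 mL/hr × 7.3 hr = 82.54844 mL
Volume remaining = 108 − 82.54844 = 25.45156 mL
Drug remaining = 25.45156 mL × 148.1481 mcg/mL = 3770.602 mcg = 3.770602 mg

3.77 mg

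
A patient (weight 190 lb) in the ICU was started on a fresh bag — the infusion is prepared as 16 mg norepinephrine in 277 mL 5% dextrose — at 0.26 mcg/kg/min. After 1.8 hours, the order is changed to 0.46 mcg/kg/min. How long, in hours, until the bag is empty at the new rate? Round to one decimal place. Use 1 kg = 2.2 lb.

Initial rate:
Weight = 190 lb ÷ 2.2 lb/kg = 86.36364 kg
Dose = 0.26 mcg/kg/min × 86.36364 kg = 22.45455 mcg/min
22.45455 mcg/min × 60 min/hr = 1347.273 mcg/hr
Concentration = 16 mg ÷ 277 mL = 0.05776173 mg/mL = 57.76173 mcg/mL
Rate = 1347.273 mcg/hr ÷ 57.76173 mcg/mL = 23.32466 mL/hr
Volume infused so far = 23.32466 mL/hr × 1.8 hr = 41.98439 mL
Volume remaining = 277 − 41.98439 = 235.0156 mL
New rate:
Dose = 0.46 mcg/kg/min × 86.36364 kg = 39.72727 mcg/min
39.72727 mcg/min × 60 min/hr = 2383.636 mcg/hr
Rate = 2383.636 mcg/hr ÷ 57.76173 mcg/mL = 41.2667 mL/hr
Time remaining = 235.0156 mL ÷ 41.2667 mL/hr = 5.695042 hr

5.7 hours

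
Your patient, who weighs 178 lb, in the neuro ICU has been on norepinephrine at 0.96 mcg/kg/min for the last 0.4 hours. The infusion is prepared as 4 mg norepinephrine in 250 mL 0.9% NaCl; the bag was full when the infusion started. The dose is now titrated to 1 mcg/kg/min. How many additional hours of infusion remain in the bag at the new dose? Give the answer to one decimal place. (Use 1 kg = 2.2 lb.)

Initial rate:
Weight = 178 lb ÷ 2.2 lb/kg = 80.90909 kg
Dose = 0.96 mcg/kg/min × 80.90909 kg = 77.67273 mcg/min
77.67273 mcg/min × 60 min/hr = 4660.364 mcg/hr
Concentration = 4 mg ÷ 250 mL = 0.016 mg/mL = 16 mcg/mL
Rate = 4660.364 mcg/hr ÷ 16 mcg/mL = 291.2727 mL/hr
Volume infused so far = 291.2727 mL/hr × 0.4 hr = 116.5091 mL
Volume remaining = 250 − 116.5091 = 133.4909 mL
New rate:
Dose = 1 mcg/kg/min × 80.90909 kg = 80.90909 mcg/min
80.90909 mcg/min × 60 min/hr = 4854.545 mcg/hr
Rate = 4854.545 mcg/hr ÷ 16 mcg/mL = 303.4091 mL/hr
Time remaining = 133.4909 mL ÷ 303.4091 mL/hr = 0.43997 hr

0.4 hours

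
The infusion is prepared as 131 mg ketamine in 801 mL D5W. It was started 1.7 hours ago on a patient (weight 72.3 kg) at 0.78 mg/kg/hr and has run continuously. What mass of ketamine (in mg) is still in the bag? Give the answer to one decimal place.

Dose = 0.78 mg/kg/hr × 72.3 kg = 56.394 mg/hr
Concentration = 131 mg ÷ 801 mL = 0.1635456 mg/mL
Rate = 56.394 mg/hr ÷ 0.1635456 mg/mL = 344.8213 mL/hr
Volume infused = 344.8213 mL/hr × 1.7 hr = 586.1963 mL
Volume remaining = 801 − 586.1963 = 214.8037 mL
Drug remaining = 214.8037 mL × 0.1635456 mg/mL = 35.1302 mg

35.1 mg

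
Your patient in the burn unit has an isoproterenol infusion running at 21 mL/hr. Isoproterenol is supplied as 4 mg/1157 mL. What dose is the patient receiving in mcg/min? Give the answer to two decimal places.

1.21 mcg/min

Concentration = 4 mg ÷ 1157 mL = 0.003457217 mg/mL = 3.457217 mcg/mL
Drug rate = 21 mL/hr × 3.457217 mcg/mL = 72.60156 mcg/hr
72.60156 mcg/hr ÷ 60 min/hr = 1.210026 mcg/min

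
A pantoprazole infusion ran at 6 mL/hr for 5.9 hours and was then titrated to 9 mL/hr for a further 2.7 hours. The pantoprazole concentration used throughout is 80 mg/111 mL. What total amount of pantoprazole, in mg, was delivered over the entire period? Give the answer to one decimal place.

Concentration = 80 mg ÷ 111 mL = 0.7207207 mg/mL
Stage 1: 6 mL/hr × 5.9 hr = 35.4 mL → 35.4 mL × 0.7207207 mg/mL = 25.51351 mg
Stage 2: 9 mL/hr × 2.7 hr = 24.3 mL → 24.3 mL × 0.7207207 mg/mL = 17.51351 mg
Total = 25.51351 + 17.51351 = 43.02703 mg

43.0 mg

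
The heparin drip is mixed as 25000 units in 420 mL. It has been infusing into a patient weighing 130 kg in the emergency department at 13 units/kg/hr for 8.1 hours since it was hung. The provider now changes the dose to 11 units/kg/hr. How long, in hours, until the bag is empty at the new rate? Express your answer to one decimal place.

Initial rate:
Dose = 13 units/kg/hr × 130 kg = 1690 units/hr
Concentration = 25000 units ÷ 420 mL = 59.52381 units/mL
Rate = 1690 units/hr ÷ 59.52381 units/mL = 28.392 mL/hr
Volume infused so far = 28.392 mL/hr × 8.1 hr = 229.9752 mL
Volume remaining = 420 − 229.9752 = 190.0248 mL
New rate:
Dose = 11 units/kg/hr × 130 kg = 1430 units/hr
Rate = 1430 units/hr ÷ 59.52381 units/mL = 24.024 mL/hr
Time remaining = 190.0248 mL ÷ 24.024 mL/hr = 7.90979 hr

7.9 hours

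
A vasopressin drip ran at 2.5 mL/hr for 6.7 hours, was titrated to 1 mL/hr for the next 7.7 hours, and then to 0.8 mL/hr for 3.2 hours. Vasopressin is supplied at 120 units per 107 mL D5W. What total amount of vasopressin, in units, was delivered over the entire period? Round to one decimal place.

Concentration = 120 units ÷ 107 mL = 1.121495 units/mL
Stage 1: 2.5 mL/hr × 6.7 hr = 16.75 mL → 16.75 mL × 1.121495 units/mL = 18.78505 units
Stage 2: 1 mL/hr × 7.7 hr = 7.7 mL → 7.7 mL × 1.121495 units/mL = 8.635514 units
Stage 3: 0.8 mL/hr × 3.2 hr = 2.56 mL → 2.56 mL × 1.121495 units/mL = 2.871028 units
Total = 18.78505 + 8.635514 + 2.871028 = 30.29159 units

30.3 units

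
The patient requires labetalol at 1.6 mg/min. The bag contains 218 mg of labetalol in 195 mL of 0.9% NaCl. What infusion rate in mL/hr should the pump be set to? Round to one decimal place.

1.6 mg/min × 60 min/hr = 96 mg/hr
Concentration = 218 mg ÷ 195 mL = 1.117949 mg/mL
Rate = 96 mg/hr ÷ 1.117949 mg/mL = 85.87156 mL/hr

85.9 mL/hr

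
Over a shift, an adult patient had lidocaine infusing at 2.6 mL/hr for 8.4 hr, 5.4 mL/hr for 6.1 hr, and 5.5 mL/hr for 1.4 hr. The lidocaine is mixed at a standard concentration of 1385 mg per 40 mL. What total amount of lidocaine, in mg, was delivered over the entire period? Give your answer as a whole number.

Concentration = 1385 mg ÷ 40 mL = 34.625 mg/mL
Stage 1: 2.6 mL/hr × 8.4 hr = 21.84 mL → 21.84 mL × 34.625 mg/mL = 756.21 mg
Stage 2: 5.4 mL/hr × 6.1 hr = 32.94 mL → 32.94 mL × 34.625 mg/mL = 1140.547 mg
Stage 3: 5.5 mL/hr × 1.4 hr = 7.7 mL → 7.7 mL × 34.625 mg/mL = 266.6125 mg
Total = 756.21 + 1140.547 + 266.6125 = 2163.37 mg

2163 mg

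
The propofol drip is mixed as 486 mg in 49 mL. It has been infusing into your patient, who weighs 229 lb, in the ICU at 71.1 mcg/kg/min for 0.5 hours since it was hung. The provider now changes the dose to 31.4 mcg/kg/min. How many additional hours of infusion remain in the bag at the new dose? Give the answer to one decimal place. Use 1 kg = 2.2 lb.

Initial rate:
Weight = 229 lb ÷ 2.2 lb/kg = 104.0909 kg
Dose = 71.1 mcg/kg/min × 104.0909 kg = 7400.864 mcg/min
7400.864 mcg/min × 60 min/hr = 444051.8 mcg/hr
Concentration = 486 mg ÷ 49 mL = 9.918367 mg/mL = 9918.367 mcg/mL
Rate = 444051.8 mcg/hr ÷ 9918.367 mcg/mL = 44.77066 mL/hr
Volume infused so far = 44.77066 mL/hr × 0.5 hr = 22.38533 mL
Volume remaining = 49 − 22.38533 = 26.61467 mL
New rate:
Dose = 31.4 mcg/kg/min × 104.0909 kg = 3268.455 mcg/min
3268.455 mcg/min × 60 min/hr = 196107.3 mcg/hr
Rate = 196107.3 mcg/hr ÷ 9918.367 mcg/mL = 19.77213 mL/hr
Time remaining = 26.61467 mL ÷ 19.77213 mL/hr = 1.34607 hr

1.3 hours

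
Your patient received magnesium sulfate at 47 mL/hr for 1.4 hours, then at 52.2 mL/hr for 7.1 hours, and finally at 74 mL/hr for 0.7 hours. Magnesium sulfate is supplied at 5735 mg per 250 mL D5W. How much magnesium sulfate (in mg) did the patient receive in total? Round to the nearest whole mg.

11200 mg

Concentration = 5735 mg ÷ 250 mL = 22.94 mg/mL
Stage 1: 47 mL/hr × 1.4 hr = 65.8 mL → 65.8 mL × 22.94 mg/mL = 1509.452 mg
Stage 2: 52.2 mL/hr × 7.1 hr = 370.62 mL → 370.62 mL × 22.94 mg/mL = 8502.023 mg
Stage 3: 74 mL/hr × 0.7 hr = 51.8 mL → 51.8 mL × 22.94 mg/mL = 1188.292 mg
Total = 1509.452 + 8502.023 + 1188.292 = 11199.77 mg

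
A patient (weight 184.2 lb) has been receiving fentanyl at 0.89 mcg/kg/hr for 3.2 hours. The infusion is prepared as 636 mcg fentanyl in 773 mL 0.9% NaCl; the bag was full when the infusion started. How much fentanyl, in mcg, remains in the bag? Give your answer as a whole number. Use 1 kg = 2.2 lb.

Weight = 184.2 lb ÷ 2.2 lb/kg = 83.72727 kg
Dose = 0.89 mcg/kg/hr × 83.72727 kg = 74.51727 mcg/hr
Concentration = 636 mcg ÷ 773 mL = 0.8227684 mcg/mL
Rate = 74.51727 mcg/hr ÷ 0.8227684 mcg/mL = 90.56895 mL/hr
Volume infused = 90.56895 mL/hr × 3.2 hr = 289.8206 mL
Volume remaining = 773 − 289.8206 = 483.1794 mL
Drug remaining = 483.1794 mL × 0.8227684 mcg/mL = 397.5447 mcg

398 mcg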